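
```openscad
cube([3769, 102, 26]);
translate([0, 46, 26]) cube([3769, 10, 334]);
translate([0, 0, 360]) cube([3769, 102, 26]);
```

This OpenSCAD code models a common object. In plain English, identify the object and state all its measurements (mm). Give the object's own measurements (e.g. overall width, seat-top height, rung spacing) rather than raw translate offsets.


An I-beam lying along x, 3769 mm long. Overall section height 386 mm. Two flanges 102 mm wide (y) and 26 mm thick, one on the floor and one at the top; a web 10 mm thick runs between them, centred on the flange width.


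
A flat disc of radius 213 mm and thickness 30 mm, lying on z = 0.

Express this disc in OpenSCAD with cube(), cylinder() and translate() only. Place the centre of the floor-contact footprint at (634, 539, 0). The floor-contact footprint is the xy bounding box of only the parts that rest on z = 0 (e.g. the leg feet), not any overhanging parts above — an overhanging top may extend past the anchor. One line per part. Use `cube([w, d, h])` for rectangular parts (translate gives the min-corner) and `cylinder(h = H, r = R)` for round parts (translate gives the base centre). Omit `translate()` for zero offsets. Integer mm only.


translate([634, 539, 0]) cylinder(h = 30, r = 213);


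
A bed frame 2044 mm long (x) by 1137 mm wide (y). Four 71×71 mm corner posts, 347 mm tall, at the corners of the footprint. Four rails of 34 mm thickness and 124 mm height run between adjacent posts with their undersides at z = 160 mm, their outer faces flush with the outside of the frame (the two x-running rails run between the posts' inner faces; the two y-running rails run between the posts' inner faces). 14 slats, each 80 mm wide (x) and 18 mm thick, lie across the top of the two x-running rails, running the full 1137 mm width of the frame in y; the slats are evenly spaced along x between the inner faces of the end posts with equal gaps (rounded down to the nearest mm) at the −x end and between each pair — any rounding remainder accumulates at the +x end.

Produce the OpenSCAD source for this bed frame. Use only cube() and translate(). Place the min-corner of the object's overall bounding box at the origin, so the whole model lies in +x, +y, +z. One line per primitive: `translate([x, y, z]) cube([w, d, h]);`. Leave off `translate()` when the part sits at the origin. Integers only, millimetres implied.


cube([71, 71, 347]);
translate([0, 1066, 0]) cube([71, 71, 347]);
translate([1973, 0, 0]) cube([71, 71, 347]);
translate([1973, 1066, 0]) cube([71, 71, 347]);
translate([71, 0, 160]) cube([1902, 34, 124]);
translate([71, 1103, 160]) cube([1902, 34, 124]);
translate([0, 71, 160]) cube([34, 995, 124]);
translate([2010, 71, 160]) cube([34, 995, 124]);
translate([123, 0, 284]) cube([80, 1137, 18]);
translate([255, 0, 284]) cube([80, 1137, 18]);
translate([387, 0, 284]) cube([80, 1137, 18]);
translate([519, 0, 284]) cube([80, 1137, 18]);
translate([651, 0, 284]) cube([80, 1137, 18]);
translate([783, 0, 284]) cube([80, 1137, 18]);
translate([915, 0, 284]) cube([80, 1137, 18]);
translate([1047, 0, 284]) cube([80, 1137, 18]);
translate([1179, 0, 284]) cube([80, 1137, 18]);
translate([1311, 0, 284]) cube([80, 1137, 18]);
translate([1443, 0, 284]) cube([80, 1137, 18]);
translate([1575, 0, 284]) cube([80, 1137, 18]);
translate([1707, 0, 284]) cube([80, 1137, 18]);
translate([1839, 0, 284]) cube([80, 1137, 18]);


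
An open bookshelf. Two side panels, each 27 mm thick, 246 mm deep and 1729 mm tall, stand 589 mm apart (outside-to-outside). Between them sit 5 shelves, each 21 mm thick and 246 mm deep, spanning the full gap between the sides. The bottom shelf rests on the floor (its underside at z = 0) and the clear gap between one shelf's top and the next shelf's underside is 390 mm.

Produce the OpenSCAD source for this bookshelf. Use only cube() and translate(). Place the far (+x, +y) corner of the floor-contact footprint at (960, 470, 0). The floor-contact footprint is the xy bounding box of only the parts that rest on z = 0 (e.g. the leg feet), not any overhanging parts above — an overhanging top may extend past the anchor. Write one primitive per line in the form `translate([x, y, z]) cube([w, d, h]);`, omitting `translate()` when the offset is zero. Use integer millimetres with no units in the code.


translate([371, 224, 0]) cube([27, 246, 1729]);
translate([933, 224, 0]) cube([27, 246, 1729]);
translate([398, 224, 0]) cube([535, 246, 21]);
translate([398, 224, 411]) cube([535, 246, 21]);
translate([398, 224, 822]) cube([535, 246, 21]);
translate([398, 224, 1233]) cube([535, 246, 21]);
translate([398, 224, 1644]) cube([535, 246, 21]);


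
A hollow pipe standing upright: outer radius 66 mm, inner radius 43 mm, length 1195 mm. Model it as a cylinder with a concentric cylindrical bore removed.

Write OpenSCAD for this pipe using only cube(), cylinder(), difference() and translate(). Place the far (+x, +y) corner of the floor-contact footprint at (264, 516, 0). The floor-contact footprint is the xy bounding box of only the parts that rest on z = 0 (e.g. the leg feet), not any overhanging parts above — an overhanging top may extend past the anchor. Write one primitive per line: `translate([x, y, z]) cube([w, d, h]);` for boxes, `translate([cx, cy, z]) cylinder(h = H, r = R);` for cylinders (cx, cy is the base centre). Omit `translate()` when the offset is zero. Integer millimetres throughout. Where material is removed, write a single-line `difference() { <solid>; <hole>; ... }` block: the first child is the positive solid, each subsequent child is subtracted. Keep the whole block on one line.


difference() { translate([198, 450, 0]) cylinder(h = 1195, r = 66); translate([198, 450, 0]) cylinder(h = 1195, r = 43); }


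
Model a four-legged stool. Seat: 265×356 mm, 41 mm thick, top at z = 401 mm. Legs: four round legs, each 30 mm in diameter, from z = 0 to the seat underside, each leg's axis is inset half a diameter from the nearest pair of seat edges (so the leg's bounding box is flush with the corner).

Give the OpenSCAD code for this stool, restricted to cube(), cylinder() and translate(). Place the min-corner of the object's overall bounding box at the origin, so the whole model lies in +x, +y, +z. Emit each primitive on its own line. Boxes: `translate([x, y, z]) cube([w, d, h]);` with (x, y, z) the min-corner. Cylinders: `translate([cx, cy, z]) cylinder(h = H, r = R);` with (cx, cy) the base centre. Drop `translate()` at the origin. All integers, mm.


translate([0, 0, 360]) cube([265, 356, 41]);
translate([15, 15, 0]) cylinder(h = 360, r = 15);
translate([250, 15, 0]) cylinder(h = 360, r = 15);
translate([15, 341, 0]) cylinder(h = 360, r = 15);
translate([250, 341, 0]) cylinder(h = 360, r = 15);


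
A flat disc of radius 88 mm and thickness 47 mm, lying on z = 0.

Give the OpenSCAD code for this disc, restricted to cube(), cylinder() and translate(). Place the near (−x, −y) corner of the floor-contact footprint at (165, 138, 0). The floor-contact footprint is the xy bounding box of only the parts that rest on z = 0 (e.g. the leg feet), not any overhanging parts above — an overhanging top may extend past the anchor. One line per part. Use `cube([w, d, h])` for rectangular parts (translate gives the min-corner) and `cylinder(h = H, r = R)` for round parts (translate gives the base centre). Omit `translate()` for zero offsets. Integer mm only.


translate([253, 226, 0]) cylinder(h = 47, r = 88);


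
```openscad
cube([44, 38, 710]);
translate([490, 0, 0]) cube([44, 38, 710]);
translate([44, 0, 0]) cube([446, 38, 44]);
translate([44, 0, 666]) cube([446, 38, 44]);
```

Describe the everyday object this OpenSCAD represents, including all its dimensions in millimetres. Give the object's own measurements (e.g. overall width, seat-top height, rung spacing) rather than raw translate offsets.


A rectangular picture frame lying in the x–z plane (depth along y). The opening is 446 mm wide (x) by 622 mm tall (z), surrounded by a border 44 mm wide on all four sides. The frame is 38 mm deep and is made of two full-height vertical stiles with two horizontal rails fitted between them.


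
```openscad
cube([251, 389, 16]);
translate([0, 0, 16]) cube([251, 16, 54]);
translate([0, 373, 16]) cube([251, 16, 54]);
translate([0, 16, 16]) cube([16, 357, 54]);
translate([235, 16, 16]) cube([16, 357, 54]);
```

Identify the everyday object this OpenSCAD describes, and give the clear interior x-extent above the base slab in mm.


An open box. The internal width is 219 mm.

A 251×389 base slab with four walls standing on it — an open box. The base is 251 mm wide and the walls are 16 mm thick, so the internal width is 251 − 2 × 16 = 219 mm.


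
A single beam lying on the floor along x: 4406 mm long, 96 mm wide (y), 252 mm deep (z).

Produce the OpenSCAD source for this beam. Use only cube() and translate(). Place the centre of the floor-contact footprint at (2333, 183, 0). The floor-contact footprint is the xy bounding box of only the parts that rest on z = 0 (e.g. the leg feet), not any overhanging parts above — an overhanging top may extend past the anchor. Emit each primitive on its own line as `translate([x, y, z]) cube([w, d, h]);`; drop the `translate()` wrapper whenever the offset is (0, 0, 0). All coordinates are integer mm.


translate([130, 135, 0]) cube([4406, 96, 252]);


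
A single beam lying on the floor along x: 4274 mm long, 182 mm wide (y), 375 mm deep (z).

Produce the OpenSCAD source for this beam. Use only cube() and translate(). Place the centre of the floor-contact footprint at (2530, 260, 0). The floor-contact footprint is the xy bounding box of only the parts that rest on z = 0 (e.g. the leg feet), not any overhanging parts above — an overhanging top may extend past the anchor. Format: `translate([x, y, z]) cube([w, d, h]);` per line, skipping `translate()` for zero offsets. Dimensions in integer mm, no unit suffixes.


translate([393, 169, 0]) cube([4274, 182, 375]);


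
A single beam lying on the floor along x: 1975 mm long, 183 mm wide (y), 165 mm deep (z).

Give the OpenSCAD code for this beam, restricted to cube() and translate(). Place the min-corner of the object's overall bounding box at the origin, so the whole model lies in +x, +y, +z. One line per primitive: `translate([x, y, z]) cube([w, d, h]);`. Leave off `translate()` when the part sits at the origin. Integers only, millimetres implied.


cube([1975, 183, 165]);


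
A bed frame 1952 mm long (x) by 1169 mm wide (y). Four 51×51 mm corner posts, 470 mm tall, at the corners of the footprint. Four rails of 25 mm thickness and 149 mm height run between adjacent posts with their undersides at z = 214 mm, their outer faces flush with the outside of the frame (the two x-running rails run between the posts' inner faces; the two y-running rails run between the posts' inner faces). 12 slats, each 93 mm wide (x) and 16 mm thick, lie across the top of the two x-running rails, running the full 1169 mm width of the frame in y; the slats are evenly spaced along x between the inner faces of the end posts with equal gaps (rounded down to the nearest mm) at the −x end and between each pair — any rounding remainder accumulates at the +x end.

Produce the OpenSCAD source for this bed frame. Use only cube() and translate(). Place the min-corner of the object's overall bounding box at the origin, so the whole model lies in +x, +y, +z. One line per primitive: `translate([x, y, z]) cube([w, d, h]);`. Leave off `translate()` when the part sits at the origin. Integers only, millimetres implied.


cube([51, 51, 470]);
translate([0, 1118, 0]) cube([51, 51, 470]);
translate([1901, 0, 0]) cube([51, 51, 470]);
translate([1901, 1118, 0]) cube([51, 51, 470]);
translate([51, 0, 214]) cube([1850, 25, 149]);
translate([51, 1144, 214]) cube([1850, 25, 149]);
translate([0, 51, 214]) cube([25, 1067, 149]);
translate([1927, 51, 214]) cube([25, 1067, 149]);
translate([107, 0, 363]) cube([93, 1169, 16]);
translate([256, 0, 363]) cube([93, 1169, 16]);
translate([405, 0, 363]) cube([93, 1169, 16]);
translate([554, 0, 363]) cube([93, 1169, 16]);
translate([703, 0, 363]) cube([93, 1169, 16]);
translate([852, 0, 363]) cube([93, 1169, 16]);
translate([1001, 0, 363]) cube([93, 1169, 16]);
translate([1150, 0, 363]) cube([93, 1169, 16]);
translate([1299, 0, 363]) cube([93, 1169, 16]);
translate([1448, 0, 363]) cube([93, 1169, 16]);
translate([1597, 0, 363]) cube([93, 1169, 16]);
translate([1746, 0, 363]) cube([93, 1169, 16]);


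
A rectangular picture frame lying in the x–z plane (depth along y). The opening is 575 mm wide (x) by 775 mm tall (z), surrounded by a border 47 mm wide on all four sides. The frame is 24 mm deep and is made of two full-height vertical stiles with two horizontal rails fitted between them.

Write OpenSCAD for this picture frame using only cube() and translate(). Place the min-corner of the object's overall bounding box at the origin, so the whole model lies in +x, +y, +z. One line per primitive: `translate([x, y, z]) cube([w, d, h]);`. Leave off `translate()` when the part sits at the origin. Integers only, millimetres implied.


cube([47, 24, 869]);
translate([622, 0, 0]) cube([47, 24, 869]);
translate([47, 0, 0]) cube([575, 24, 47]);
translate([47, 0, 822]) cube([575, 24, 47]);


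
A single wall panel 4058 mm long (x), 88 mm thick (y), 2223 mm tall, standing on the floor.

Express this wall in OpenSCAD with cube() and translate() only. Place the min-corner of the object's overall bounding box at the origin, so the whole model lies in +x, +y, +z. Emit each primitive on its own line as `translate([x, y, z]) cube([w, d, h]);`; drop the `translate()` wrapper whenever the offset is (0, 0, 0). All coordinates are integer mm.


cube([4058, 88, 2223]);


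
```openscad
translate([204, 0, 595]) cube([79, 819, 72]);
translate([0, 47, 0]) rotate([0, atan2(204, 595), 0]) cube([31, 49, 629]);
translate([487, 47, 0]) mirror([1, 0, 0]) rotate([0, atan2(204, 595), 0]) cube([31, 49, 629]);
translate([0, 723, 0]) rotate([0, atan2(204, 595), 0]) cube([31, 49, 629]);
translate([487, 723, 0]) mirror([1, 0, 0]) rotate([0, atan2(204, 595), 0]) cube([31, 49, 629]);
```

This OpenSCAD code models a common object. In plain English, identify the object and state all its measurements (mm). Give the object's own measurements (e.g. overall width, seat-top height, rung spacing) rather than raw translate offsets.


A sawhorse. A 79×819×72 mm beam (x, y, z) sits on two A-frame leg pairs. Each pair is two raked legs of 31×49 mm section (49 mm along y) splaying symmetrically in x. Each leg rises 595 mm vertically over 204 mm of horizontal reach and is 629 mm long along its own axis. Every leg's outer bottom edge rests on the floor and its outer top edge meets a bottom edge of the beam — the left legs (tilting toward +x) meet the beam's −x bottom edge, the right legs (their mirror images, tilting toward −x) meet its +x bottom edge — so the leg tops tuck under the beam, the beam's underside is 595 mm above the floor, and the feet are 487 mm apart outside-to-outside with the beam centred between them. The two leg pairs are set in 47 mm from either end of the beam.


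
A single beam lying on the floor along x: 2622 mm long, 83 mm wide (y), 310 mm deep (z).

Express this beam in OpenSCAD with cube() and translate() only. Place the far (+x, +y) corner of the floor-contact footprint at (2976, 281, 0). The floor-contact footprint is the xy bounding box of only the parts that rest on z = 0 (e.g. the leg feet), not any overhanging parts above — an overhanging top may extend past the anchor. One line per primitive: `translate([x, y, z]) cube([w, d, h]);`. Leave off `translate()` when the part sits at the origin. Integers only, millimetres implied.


translate([354, 198, 0]) cube([2622, 83, 310]);


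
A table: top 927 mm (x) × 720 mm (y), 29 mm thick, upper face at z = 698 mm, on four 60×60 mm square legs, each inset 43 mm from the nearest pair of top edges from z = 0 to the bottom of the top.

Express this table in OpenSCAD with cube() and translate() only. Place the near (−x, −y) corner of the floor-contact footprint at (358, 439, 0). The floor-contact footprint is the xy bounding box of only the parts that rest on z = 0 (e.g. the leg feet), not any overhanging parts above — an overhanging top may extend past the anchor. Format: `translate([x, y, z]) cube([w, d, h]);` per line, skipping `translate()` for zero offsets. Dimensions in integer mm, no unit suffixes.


translate([315, 396, 669]) cube([927, 720, 29]);
translate([358, 439, 0]) cube([60, 60, 669]);
translate([1139, 439, 0]) cube([60, 60, 669]);
translate([358, 1013, 0]) cube([60, 60, 669]);
translate([1139, 1013, 0]) cube([60, 60, 669]);


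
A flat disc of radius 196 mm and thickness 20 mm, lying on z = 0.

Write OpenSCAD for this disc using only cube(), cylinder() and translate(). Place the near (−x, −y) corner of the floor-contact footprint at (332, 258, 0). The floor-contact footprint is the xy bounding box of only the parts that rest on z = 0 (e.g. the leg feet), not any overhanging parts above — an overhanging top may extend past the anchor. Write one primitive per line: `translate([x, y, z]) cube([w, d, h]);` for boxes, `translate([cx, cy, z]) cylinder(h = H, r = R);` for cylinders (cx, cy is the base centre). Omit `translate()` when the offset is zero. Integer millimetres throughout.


translate([528, 454, 0]) cylinder(h = 20, r = 196);


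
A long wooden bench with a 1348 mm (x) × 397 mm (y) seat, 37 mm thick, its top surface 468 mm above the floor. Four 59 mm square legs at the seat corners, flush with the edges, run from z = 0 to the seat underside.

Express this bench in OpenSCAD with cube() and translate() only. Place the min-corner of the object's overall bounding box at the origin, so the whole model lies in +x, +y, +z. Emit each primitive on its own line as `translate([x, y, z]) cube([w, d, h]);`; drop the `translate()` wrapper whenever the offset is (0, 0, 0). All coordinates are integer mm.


// leg_h = 468 − 37 = 431
translate([0, 0, 431]) cube([1348, 397, 37]);
cube([59, 59, 431]);
translate([0, 338, 0]) cube([59, 59, 431]);
translate([1289, 0, 0]) cube([59, 59, 431]);
translate([1289, 338, 0]) cube([59, 59, 431]);


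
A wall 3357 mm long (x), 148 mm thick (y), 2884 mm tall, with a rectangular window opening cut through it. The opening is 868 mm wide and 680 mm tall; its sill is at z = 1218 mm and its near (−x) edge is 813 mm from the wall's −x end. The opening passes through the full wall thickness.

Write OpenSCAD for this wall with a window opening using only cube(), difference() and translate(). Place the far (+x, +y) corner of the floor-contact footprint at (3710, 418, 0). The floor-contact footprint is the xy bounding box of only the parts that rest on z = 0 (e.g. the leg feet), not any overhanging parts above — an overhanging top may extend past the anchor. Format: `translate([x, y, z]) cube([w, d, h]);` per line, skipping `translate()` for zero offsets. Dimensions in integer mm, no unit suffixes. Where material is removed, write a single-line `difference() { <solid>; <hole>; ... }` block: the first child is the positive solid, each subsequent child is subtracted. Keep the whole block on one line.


difference() { translate([353, 270, 0]) cube([3357, 148, 2884]); translate([1166, 270, 1218]) cube([868, 148, 680]); }


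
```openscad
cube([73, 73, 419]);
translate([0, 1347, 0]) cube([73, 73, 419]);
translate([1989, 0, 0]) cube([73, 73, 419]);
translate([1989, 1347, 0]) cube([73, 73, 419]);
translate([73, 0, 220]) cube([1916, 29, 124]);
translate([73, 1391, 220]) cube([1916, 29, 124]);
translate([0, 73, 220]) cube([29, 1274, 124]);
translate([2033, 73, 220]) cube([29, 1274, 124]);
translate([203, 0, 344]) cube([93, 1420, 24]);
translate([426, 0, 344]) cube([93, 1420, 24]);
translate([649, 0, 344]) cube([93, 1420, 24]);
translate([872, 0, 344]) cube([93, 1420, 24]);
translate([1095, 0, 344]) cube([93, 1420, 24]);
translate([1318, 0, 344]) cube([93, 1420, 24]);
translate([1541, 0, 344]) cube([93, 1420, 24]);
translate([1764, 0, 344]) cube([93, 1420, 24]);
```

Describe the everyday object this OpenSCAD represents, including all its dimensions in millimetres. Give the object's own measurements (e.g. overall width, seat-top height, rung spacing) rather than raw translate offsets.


A bed frame 2062 mm long (x) by 1420 mm wide (y). Four 73×73 mm corner posts, 419 mm tall, at the corners of the footprint. Four rails of 29 mm thickness and 124 mm height run between adjacent posts with their undersides at z = 220 mm, their outer faces flush with the outside of the frame (the two x-running rails run between the posts' inner faces; the two y-running rails run between the posts' inner faces). 8 slats, each 93 mm wide (x) and 24 mm thick, lie across the top of the two x-running rails, running the full 1420 mm width of the frame in y; along x they sit between the end posts with a 130 mm gap after the −x posts and between neighbouring slats, leaving 132 mm before the +x posts.


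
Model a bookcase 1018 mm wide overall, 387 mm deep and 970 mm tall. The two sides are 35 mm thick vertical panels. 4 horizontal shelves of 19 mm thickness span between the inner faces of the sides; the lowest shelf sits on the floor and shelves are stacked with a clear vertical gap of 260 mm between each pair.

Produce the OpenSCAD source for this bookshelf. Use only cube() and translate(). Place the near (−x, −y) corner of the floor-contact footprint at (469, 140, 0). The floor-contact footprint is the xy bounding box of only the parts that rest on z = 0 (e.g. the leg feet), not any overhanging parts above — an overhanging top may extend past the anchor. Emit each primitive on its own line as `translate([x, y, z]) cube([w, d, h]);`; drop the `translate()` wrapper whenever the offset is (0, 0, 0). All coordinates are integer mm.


translate([469, 140, 0]) cube([35, 387, 970]);
translate([1452, 140, 0]) cube([35, 387, 970]);
translate([504, 140, 0]) cube([948, 387, 19]);
translate([504, 140, 279]) cube([948, 387, 19]);
translate([504, 140, 558]) cube([948, 387, 19]);
translate([504, 140, 837]) cube([948, 387, 19]);


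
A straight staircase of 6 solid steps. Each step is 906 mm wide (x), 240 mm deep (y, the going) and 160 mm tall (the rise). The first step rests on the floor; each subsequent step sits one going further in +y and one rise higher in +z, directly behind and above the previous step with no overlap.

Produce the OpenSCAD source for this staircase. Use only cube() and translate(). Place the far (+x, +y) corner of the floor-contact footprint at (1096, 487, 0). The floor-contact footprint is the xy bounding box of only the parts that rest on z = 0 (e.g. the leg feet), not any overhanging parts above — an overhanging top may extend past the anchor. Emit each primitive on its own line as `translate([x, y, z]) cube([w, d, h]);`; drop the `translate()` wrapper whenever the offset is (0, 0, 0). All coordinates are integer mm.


translate([190, 247, 0]) cube([906, 240, 160]);
translate([190, 487, 160]) cube([906, 240, 160]);
translate([190, 727, 320]) cube([906, 240, 160]);
translate([190, 967, 480]) cube([906, 240, 160]);
translate([190, 1207, 640]) cube([906, 240, 160]);
translate([190, 1447, 800]) cube([906, 240, 160]);


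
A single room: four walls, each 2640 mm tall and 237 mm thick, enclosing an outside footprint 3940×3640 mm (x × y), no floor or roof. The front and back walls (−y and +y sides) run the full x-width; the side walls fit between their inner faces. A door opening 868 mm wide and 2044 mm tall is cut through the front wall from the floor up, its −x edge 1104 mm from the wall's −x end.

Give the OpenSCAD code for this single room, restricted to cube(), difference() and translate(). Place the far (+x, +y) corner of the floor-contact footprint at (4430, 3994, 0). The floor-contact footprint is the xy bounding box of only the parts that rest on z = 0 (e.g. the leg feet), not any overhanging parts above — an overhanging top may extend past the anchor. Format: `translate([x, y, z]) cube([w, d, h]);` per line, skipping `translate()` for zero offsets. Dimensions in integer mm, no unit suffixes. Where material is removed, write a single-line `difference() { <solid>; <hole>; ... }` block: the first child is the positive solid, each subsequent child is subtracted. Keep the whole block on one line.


difference() { translate([490, 354, 0]) cube([3940, 237, 2640]); translate([1594, 354, 0]) cube([868, 237, 2044]); }
translate([490, 3757, 0]) cube([3940, 237, 2640]);
translate([490, 591, 0]) cube([237, 3166, 2640]);
translate([4193, 591, 0]) cube([237, 3166, 2640]);


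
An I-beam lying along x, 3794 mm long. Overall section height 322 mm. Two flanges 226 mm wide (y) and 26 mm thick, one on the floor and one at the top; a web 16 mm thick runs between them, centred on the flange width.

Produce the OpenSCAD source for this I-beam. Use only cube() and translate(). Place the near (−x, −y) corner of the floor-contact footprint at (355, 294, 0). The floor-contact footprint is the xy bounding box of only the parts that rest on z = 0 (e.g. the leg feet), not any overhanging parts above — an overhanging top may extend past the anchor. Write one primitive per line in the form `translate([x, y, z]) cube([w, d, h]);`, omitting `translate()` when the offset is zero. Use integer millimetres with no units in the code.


translate([355, 294, 0]) cube([3794, 226, 26]);
translate([355, 399, 26]) cube([3794, 16, 270]);
translate([355, 294, 296]) cube([3794, 226, 26]);


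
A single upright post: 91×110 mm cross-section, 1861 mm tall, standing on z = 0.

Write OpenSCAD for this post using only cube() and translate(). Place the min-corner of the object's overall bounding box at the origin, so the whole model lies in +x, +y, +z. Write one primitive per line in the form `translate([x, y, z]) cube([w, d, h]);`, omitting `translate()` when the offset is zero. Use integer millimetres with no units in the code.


cube([91, 110, 1861]);


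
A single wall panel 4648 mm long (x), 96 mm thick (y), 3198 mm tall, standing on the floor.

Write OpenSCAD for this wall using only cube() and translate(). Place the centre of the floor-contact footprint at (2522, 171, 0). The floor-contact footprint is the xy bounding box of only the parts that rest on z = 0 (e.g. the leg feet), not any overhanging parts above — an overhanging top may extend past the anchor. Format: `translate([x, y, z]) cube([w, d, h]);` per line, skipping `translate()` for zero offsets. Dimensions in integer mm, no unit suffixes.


translate([198, 123, 0]) cube([4648, 96, 3198]);


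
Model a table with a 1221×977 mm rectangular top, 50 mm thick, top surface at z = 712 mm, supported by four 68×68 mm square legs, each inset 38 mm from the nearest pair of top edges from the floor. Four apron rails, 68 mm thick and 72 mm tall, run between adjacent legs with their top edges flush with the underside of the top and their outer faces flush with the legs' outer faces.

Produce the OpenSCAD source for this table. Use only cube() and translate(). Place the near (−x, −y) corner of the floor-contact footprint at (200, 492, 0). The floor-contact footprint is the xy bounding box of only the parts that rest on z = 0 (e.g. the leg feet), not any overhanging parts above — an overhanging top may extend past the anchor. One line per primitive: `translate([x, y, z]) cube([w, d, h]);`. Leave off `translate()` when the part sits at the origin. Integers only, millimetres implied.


// leg_h = 712 - 50 = 662
// apron z = 662 - 72 = 590
translate([162, 454, 662]) cube([1221, 977, 50]);
translate([200, 492, 0]) cube([68, 68, 662]);
translate([1277, 492, 0]) cube([68, 68, 662]);
translate([200, 1325, 0]) cube([68, 68, 662]);
translate([1277, 1325, 0]) cube([68, 68, 662]);
translate([268, 492, 590]) cube([1009, 68, 72]);
translate([268, 1325, 590]) cube([1009, 68, 72]);
translate([200, 560, 590]) cube([68, 765, 72]);
translate([1277, 560, 590]) cube([68, 765, 72]);


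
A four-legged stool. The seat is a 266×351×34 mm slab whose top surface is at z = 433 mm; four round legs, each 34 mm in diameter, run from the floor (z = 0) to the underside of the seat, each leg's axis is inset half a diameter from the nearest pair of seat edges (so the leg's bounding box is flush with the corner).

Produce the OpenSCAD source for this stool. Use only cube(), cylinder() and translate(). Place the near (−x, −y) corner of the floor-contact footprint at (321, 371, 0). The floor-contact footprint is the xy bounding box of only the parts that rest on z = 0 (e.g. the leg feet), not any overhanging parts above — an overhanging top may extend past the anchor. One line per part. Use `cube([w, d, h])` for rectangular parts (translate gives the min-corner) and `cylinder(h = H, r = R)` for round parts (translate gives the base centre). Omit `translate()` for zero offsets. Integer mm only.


// leg_h = 433 - 34 = 399
translate([321, 371, 399]) cube([266, 351, 34]);
translate([338, 388, 0]) cylinder(h = 399, r = 17);
translate([570, 388, 0]) cylinder(h = 399, r = 17);
translate([338, 705, 0]) cylinder(h = 399, r = 17);
translate([570, 705, 0]) cylinder(h = 399, r = 17);


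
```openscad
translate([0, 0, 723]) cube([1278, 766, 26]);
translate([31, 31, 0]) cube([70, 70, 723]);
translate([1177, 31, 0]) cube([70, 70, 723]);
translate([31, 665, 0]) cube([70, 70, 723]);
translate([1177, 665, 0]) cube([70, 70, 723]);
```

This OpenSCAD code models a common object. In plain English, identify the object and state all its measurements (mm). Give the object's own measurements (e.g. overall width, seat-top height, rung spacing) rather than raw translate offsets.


A rectangular dining table. The top is 1278×766×26 mm with its upper surface at z = 749 mm. It stands on four 70×70 mm square legs, each inset 31 mm from the nearest pair of top edges, running from the floor to the underside of the top.


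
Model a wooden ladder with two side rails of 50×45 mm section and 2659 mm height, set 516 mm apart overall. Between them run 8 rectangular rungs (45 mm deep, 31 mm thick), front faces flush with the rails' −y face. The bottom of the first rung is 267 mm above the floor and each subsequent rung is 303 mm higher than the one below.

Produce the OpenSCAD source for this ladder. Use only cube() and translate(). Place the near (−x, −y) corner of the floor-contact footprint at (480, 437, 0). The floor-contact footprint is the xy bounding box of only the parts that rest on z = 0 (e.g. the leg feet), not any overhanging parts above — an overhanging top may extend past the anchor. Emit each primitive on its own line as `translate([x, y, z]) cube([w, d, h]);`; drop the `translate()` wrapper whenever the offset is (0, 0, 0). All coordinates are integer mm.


// rung span = 516 - 2*50 = 416
// rung[k] z = 267 + k*303
translate([480, 437, 0]) cube([50, 45, 2659]);
translate([946, 437, 0]) cube([50, 45, 2659]);
translate([530, 437, 267]) cube([416, 45, 31]);
translate([530, 437, 570]) cube([416, 45, 31]);
translate([530, 437, 873]) cube([416, 45, 31]);
translate([530, 437, 1176]) cube([416, 45, 31]);
translate([530, 437, 1479]) cube([416, 45, 31]);
translate([530, 437, 1782]) cube([416, 45, 31]);
translate([530, 437, 2085]) cube([416, 45, 31]);
translate([530, 437, 2388]) cube([416, 45, 31]);


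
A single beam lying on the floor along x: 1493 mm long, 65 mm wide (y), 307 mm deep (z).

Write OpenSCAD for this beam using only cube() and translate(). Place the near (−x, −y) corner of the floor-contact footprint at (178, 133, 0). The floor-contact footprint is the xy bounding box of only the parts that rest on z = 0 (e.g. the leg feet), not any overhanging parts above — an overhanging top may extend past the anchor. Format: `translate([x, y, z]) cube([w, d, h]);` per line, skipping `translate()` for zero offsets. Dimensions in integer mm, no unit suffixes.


translate([178, 133, 0]) cube([1493, 65, 307]);


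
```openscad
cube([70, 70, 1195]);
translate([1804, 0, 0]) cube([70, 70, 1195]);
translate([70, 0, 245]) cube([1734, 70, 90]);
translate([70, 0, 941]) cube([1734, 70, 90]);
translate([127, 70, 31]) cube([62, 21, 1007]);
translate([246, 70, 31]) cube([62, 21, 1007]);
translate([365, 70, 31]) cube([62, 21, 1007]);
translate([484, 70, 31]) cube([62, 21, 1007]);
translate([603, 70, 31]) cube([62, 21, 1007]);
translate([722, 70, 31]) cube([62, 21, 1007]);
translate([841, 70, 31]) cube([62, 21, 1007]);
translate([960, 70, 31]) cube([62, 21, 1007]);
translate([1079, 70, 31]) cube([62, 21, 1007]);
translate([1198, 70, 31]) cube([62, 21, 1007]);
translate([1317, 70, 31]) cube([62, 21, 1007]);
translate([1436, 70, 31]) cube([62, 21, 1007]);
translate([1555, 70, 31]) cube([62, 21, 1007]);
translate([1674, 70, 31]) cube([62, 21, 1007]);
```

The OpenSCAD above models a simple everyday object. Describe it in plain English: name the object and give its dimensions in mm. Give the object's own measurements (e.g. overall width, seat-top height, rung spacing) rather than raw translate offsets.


A fence section. Two 70×70 mm posts, 1195 mm tall, stand on the floor with a clear span of 1734 mm between their inner faces. Two horizontal rails of 70×90 mm section span the gap between the posts with their undersides at z = 245 mm and z = 941 mm, flush with the posts' −y face. 14 pickets, each 62 mm wide, 21 mm thick and 1007 mm tall, are fixed to the +y face of the rails with their bottoms at z = 31 mm, spaced across the span with a 57 mm gap after the −x post and between neighbouring pickets, with 68 mm left before the +x post.


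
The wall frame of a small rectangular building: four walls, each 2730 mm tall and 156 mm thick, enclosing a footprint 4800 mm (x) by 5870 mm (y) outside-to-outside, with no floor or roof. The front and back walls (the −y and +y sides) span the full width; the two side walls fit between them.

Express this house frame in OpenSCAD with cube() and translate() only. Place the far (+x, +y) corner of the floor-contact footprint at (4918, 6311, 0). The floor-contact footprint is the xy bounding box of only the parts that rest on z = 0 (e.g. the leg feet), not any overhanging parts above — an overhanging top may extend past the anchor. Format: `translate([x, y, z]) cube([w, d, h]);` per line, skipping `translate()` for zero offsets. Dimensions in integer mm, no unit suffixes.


translate([118, 441, 0]) cube([4800, 156, 2730]);
translate([118, 6155, 0]) cube([4800, 156, 2730]);
translate([118, 597, 0]) cube([156, 5558, 2730]);
translate([4762, 597, 0]) cube([156, 5558, 2730]);


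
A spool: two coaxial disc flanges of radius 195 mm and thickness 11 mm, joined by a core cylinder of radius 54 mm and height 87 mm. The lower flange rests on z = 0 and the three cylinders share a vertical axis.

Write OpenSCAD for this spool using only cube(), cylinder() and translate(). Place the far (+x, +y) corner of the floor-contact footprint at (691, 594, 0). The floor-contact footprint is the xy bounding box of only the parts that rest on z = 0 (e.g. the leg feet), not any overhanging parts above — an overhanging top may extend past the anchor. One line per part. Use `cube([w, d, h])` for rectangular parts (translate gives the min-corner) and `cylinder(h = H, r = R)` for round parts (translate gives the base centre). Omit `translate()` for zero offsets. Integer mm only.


translate([496, 399, 0]) cylinder(h = 11, r = 195);
translate([496, 399, 11]) cylinder(h = 87, r = 54);
translate([496, 399, 98]) cylinder(h = 11, r = 195);


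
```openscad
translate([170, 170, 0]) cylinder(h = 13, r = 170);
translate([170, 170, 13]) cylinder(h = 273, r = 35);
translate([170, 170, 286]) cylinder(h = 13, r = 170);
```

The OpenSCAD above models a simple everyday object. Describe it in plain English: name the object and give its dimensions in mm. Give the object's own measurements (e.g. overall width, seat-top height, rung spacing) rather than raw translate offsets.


A spool: two coaxial disc flanges of radius 170 mm and thickness 13 mm, joined by a core cylinder of radius 35 mm and height 273 mm. The lower flange rests on z = 0 and the three cylinders share a vertical axis.


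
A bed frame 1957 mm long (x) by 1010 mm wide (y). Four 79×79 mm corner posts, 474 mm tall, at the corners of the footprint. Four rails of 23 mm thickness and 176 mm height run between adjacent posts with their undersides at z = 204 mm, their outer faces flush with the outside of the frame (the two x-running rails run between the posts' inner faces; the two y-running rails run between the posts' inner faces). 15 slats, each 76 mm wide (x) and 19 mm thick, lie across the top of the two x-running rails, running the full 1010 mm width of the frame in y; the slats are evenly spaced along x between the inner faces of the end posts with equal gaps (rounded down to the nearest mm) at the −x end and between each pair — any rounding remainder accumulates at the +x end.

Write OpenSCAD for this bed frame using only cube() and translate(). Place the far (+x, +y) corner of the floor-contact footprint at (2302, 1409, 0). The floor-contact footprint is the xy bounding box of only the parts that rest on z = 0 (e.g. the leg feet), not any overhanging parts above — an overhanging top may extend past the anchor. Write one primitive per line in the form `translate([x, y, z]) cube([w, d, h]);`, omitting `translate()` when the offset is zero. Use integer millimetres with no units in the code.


// slat z = rail_z + rail_h = 204 + 176 = 380
// slat gap = ⌊(1799 − 15·76) / 16⌋ = 41
translate([345, 399, 0]) cube([79, 79, 474]);
translate([345, 1330, 0]) cube([79, 79, 474]);
translate([2223, 399, 0]) cube([79, 79, 474]);
translate([2223, 1330, 0]) cube([79, 79, 474]);
translate([424, 399, 204]) cube([1799, 23, 176]);
translate([424, 1386, 204]) cube([1799, 23, 176]);
translate([345, 478, 204]) cube([23, 852, 176]);
translate([2279, 478, 204]) cube([23, 852, 176]);
translate([465, 399, 380]) cube([76, 1010, 19]);
translate([582, 399, 380]) cube([76, 1010, 19]);
translate([699, 399, 380]) cube([76, 1010, 19]);
translate([816, 399, 380]) cube([76, 1010, 19]);
translate([933, 399, 380]) cube([76, 1010, 19]);
translate([1050, 399, 380]) cube([76, 1010, 19]);
translate([1167, 399, 380]) cube([76, 1010, 19]);
translate([1284, 399, 380]) cube([76, 1010, 19]);
translate([1401, 399, 380]) cube([76, 1010, 19]);
translate([1518, 399, 380]) cube([76, 1010, 19]);
translate([1635, 399, 380]) cube([76, 1010, 19]);
translate([1752, 399, 380]) cube([76, 1010, 19]);
translate([1869, 399, 380]) cube([76, 1010, 19]);
translate([1986, 399, 380]) cube([76, 1010, 19]);
translate([2103, 399, 380]) cube([76, 1010, 19]);


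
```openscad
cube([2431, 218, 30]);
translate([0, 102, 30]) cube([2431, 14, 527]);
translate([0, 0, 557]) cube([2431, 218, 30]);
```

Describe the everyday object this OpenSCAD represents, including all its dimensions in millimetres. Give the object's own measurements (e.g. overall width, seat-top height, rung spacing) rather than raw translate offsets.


An I-beam lying along x, 2431 mm long. Overall section height 587 mm. Two flanges 218 mm wide (y) and 30 mm thick, one on the floor and one at the top; a web 14 mm thick runs between them, centred on the flange width.


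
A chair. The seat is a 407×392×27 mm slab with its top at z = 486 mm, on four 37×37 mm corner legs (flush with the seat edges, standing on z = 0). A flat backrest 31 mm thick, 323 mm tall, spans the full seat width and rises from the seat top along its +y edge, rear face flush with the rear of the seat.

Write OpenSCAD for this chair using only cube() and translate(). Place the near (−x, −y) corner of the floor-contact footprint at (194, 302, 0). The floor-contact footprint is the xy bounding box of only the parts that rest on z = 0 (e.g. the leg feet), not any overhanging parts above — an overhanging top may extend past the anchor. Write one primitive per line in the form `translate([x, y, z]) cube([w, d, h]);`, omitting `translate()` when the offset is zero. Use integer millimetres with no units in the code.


translate([194, 302, 459]) cube([407, 392, 27]);
translate([194, 302, 0]) cube([37, 37, 459]);
translate([564, 302, 0]) cube([37, 37, 459]);
translate([194, 657, 0]) cube([37, 37, 459]);
translate([564, 657, 0]) cube([37, 37, 459]);
translate([194, 663, 486]) cube([407, 31, 323]);
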